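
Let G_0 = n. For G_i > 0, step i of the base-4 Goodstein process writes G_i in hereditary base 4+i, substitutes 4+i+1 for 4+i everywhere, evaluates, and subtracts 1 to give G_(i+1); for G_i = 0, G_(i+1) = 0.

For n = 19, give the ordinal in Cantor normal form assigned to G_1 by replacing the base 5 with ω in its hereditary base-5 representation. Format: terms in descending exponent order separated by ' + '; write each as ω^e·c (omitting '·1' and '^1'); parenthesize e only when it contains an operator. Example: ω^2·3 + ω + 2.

(0) 19|_4 = 4^2 + 3 ↦ 5^2 + 3|_5 = 28 ⇒ 27
(1) 27|_5 = 5^2 + 2 ↦ 6^2 + 2|_6 = 38 ⇒ 37

ω^2 + 2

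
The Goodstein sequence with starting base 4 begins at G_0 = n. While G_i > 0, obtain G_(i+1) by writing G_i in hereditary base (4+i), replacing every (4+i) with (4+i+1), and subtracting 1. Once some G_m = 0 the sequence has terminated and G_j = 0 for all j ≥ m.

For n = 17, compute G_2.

(0) 17|_4 = 4^2 + 1 ↦ 5^2 + 1|_5 = 26 ⇒ 25
(1) 25|_5 = 5^2 ↦ 6^2|_6 = 36 ⇒ 35
(2) 35|_6 = 5·6 + 5 ↦ 5·7 + 5|_7 = 40 ⇒ 39

35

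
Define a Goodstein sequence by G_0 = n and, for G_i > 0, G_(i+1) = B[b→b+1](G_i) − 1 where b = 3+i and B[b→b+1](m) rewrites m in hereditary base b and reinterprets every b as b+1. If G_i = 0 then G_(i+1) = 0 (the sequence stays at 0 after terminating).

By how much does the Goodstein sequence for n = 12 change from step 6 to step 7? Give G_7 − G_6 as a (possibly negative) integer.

[0] 12 ≡ 3^2 + 3 (base 3). Lift 4: 20. −1: 19.
[1] 19 ≡ 4^2 + 3 (base 4). Lift 5: 28. −1: 27.
[2] 27 ≡ 5^2 + 2 (base 5). Lift 6: 38. −1: 37.
[3] 37 ≡ 6^2 + 1 (base 6). Lift 7: 50. −1: 49.
[4] 49 ≡ 7^2 (base 7). Lift 8: 64. −1: 63.
[5] 63 ≡ 7·8 + 7 (base 8). Lift 9: 70. −1: 69.
[6] 69 ≡ 7·9 + 6 (base 9). Lift 10: 76. −1: 75.

6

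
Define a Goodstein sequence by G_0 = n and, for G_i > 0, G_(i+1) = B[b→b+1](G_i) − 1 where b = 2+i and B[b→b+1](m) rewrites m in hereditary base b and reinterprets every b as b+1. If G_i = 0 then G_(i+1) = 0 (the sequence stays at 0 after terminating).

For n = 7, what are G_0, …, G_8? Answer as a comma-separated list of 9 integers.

7, 30, 259, 3127, 46657, 823543, 16777215, 37665879, 77777775

G_0=7  [base 2] 2^2 + 2 + 1  →[2↦3]→  3^3 + 3 + 1 = 31  −1 ⇒ G_1=30
G_1=30  [base 3] 3^3 + 3  →[3↦4]→  4^4 + 4 = 260  −1 ⇒ G_2=259
G_2=259  [base 4] 4^4 + 3  →[4↦5]→  5^5 + 3 = 3128  −1 ⇒ G_3=3127
G_3=3127  [base 5] 5^5 + 2  →[5↦6]→  6^6 + 2 = 46658  −1 ⇒ G_4=46657
G_4=46657  [base 6] 6^6 + 1  →[6↦7]→  7^7 + 1 = 823544  −1 ⇒ G_5=823543
G_5=823543  [base 7] 7^7  →[7↦8]→  8^8 = 16777216  −1 ⇒ G_6=16777215
G_6=16777215  [base 8] 7·8^7 + 7·8^6 + 7·8^5 + 7·8^4 + 7·8^3 + 7·8^2 + 7·8 + 7  →[8↦9]→  7·9^7 + 7·9^6 + 7·9^5 + 7·9^4 + 7·9^3 + 7·9^2 + 7·9 + 7 = 37665880  −1 ⇒ G_7=37665879
G_7=37665879  [base 9] 7·9^7 + 7·9^6 + 7·9^5 + 7·9^4 + 7·9^3 + 7·9^2 + 7·9 + 6  →[9↦10]→  7·10^7 + 7·10^6 + 7·10^5 + 7·10^4 + 7·10^3 + 7·10^2 + 7·10 + 6 = 77777776  −1 ⇒ G_8=77777775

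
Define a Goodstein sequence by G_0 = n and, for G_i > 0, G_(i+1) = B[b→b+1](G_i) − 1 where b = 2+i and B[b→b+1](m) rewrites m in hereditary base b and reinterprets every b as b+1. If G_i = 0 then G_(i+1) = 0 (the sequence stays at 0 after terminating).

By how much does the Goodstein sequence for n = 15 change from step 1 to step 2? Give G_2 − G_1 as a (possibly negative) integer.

i=0: 15 = 2^(2 + 1) + 2^2 + 2 + 1 (b=2); 2→3: 3^(3 + 1) + 3^3 + 3 + 1 = 112; 112−1 = 111
i=1: 111 = 3^(3 + 1) + 3^3 + 3 (b=3); 3→4: 4^(4 + 1) + 4^4 + 4 = 1284; 1284−1 = 1283

1172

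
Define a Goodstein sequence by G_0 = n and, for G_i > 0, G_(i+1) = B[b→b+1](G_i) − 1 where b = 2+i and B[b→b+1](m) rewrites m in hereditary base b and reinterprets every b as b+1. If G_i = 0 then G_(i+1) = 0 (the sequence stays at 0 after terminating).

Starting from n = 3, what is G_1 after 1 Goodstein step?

3

G_0=3  [base 2] 2 + 1  →[2↦3]→  3 + 1 = 4  −1 ⇒ G_1=3
G_1=3  [base 3] 3  →[3↦4]→  4 = 4  −1 ⇒ G_2=3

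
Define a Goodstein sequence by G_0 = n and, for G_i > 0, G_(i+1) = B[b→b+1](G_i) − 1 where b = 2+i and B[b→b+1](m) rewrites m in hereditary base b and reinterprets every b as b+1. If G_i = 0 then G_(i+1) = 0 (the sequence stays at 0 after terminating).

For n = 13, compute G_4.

280711

(0) 13|_2 = 2^(2 + 1) + 2^2 + 1 ↦ 3^(3 + 1) + 3^3 + 1|_3 = 109 ⇒ 108
(1) 108|_3 = 3^(3 + 1) + 3^3 ↦ 4^(4 + 1) + 4^4|_4 = 1280 ⇒ 1279
(2) 1279|_4 = 4^(4 + 1) + 3·4^3 + 3·4^2 + 3·4 + 3 ↦ 5^(5 + 1) + 3·5^3 + 3·5^2 + 3·5 + 3|_5 = 16093 ⇒ 16092
(3) 16092|_5 = 5^(5 + 1) + 3·5^3 + 3·5^2 + 3·5 + 2 ↦ 6^(6 + 1) + 3·6^3 + 3·6^2 + 3·6 + 2|_6 = 280712 ⇒ 280711
(4) 280711|_6 = 6^(6 + 1) + 3·6^3 + 3·6^2 + 3·6 + 1 ↦ 7^(7 + 1) + 3·7^3 + 3·7^2 + 3·7 + 1|_7 = 5765999 ⇒ 5765998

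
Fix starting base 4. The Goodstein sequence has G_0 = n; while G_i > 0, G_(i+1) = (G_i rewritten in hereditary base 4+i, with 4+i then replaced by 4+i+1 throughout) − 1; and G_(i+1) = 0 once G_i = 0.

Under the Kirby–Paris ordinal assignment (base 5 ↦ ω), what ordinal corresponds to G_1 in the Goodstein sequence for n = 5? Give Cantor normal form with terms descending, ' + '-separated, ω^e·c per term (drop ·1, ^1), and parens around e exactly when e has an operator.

ω

[0] 5 ≡ 4 + 1 (base 4). Lift 5: 6. −1: 5.
[1] 5 ≡ 5 (base 5). Lift 6: 6. −1: 5.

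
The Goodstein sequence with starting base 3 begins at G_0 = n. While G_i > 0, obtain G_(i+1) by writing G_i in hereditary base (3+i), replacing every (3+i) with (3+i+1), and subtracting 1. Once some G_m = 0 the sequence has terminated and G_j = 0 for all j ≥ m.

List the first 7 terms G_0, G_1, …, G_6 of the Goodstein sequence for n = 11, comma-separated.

base 3: 11 = 3^2 + 2; at 4: 4^2 + 2 = 18; next = 17
base 4: 17 = 4^2 + 1; at 5: 5^2 + 1 = 26; next = 25
base 5: 25 = 5^2; at 6: 6^2 = 36; next = 35
base 6: 35 = 5·6 + 5; at 7: 5·7 + 5 = 40; next = 39
base 7: 39 = 5·7 + 4; at 8: 5·8 + 4 = 44; next = 43
base 8: 43 = 5·8 + 3; at 9: 5·9 + 3 = 48; next = 47

11, 17, 25, 35, 39, 43, 47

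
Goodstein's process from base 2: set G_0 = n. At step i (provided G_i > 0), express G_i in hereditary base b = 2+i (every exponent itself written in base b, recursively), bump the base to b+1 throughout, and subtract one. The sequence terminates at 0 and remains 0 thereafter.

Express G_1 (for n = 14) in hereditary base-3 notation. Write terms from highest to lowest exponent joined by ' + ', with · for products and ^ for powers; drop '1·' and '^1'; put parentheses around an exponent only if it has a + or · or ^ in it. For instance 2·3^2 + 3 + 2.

G_0=14  [base 2] 2^(2 + 1) + 2^2 + 2  →[2↦3]→  3^(3 + 1) + 3^3 + 3 = 111  −1 ⇒ G_1=110
G_1=110  [base 3] 3^(3 + 1) + 3^3 + 2  →[3↦4]→  4^(4 + 1) + 4^4 + 2 = 1282  −1 ⇒ G_2=1281

3^(3 + 1) + 3^3 + 2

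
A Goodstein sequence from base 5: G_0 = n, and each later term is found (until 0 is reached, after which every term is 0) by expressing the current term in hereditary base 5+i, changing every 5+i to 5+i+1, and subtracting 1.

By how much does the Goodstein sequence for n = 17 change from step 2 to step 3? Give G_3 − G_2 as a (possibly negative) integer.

G_0=17  [base 5] 3·5 + 2  →[5↦6]→  3·6 + 2 = 20  −1 ⇒ G_1=19
G_1=19  [base 6] 3·6 + 1  →[6↦7]→  3·7 + 1 = 22  −1 ⇒ G_2=21
G_2=21  [base 7] 3·7  →[7↦8]→  3·8 = 24  −1 ⇒ G_3=23

2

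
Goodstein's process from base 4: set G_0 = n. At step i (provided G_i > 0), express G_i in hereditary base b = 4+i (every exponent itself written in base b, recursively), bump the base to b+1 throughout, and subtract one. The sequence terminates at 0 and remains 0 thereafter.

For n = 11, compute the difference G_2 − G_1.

i=0: 11 = 2·4 + 3 (b=4); 4→5: 2·5 + 3 = 13; 13−1 = 12
i=1: 12 = 2·5 + 2 (b=5); 5→6: 2·6 + 2 = 14; 14−1 = 13

1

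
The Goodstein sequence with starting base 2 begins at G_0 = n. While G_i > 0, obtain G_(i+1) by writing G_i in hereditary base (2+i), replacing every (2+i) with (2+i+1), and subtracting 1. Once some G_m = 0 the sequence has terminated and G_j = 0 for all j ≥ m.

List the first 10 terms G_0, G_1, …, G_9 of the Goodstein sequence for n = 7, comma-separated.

7, 30, 259, 3127, 46657, 823543, 16777215, 37665879, 77777775, 150051213

7 —HB2→ 2^2 + 2 + 1 —bump→ 3^3 + 3 + 1 = 31 —(−1)→ 30
30 —HB3→ 3^3 + 3 —bump→ 4^4 + 4 = 260 —(−1)→ 259
259 —HB4→ 4^4 + 3 —bump→ 5^5 + 3 = 3128 —(−1)→ 3127
3127 —HB5→ 5^5 + 2 —bump→ 6^6 + 2 = 46658 —(−1)→ 46657
46657 —HB6→ 6^6 + 1 —bump→ 7^7 + 1 = 823544 —(−1)→ 823543
823543 —HB7→ 7^7 —bump→ 8^8 = 16777216 —(−1)→ 16777215
16777215 —HB8→ 7·8^7 + 7·8^6 + 7·8^5 + 7·8^4 + 7·8^3 + 7·8^2 + 7·8 + 7 —bump→ 7·9^7 + 7·9^6 + 7·9^5 + 7·9^4 + 7·9^3 + 7·9^2 + 7·9 + 7 = 37665880 —(−1)→ 37665879
37665879 —HB9→ 7·9^7 + 7·9^6 + 7·9^5 + 7·9^4 + 7·9^3 + 7·9^2 + 7·9 + 6 —bump→ 7·10^7 + 7·10^6 + 7·10^5 + 7·10^4 + 7·10^3 + 7·10^2 + 7·10 + 6 = 77777776 —(−1)→ 77777775
77777775 —HB10→ 7·10^7 + 7·10^6 + 7·10^5 + 7·10^4 + 7·10^3 + 7·10^2 + 7·10 + 5 —bump→ 7·11^7 + 7·11^6 + 7·11^5 + 7·11^4 + 7·11^3 + 7·11^2 + 7·11 + 5 = 150051214 —(−1)→ 150051213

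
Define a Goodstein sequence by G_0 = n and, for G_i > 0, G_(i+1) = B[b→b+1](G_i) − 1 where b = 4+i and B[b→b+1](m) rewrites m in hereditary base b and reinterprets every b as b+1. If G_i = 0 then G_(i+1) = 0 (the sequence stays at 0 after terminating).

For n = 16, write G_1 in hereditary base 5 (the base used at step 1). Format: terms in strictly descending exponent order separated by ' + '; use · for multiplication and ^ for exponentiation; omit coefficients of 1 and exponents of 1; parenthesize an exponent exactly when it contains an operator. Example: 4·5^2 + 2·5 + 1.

i=0: 16 = 4^2 (b=4); 4→5: 5^2 = 25; 25−1 = 24
i=1: 24 = 4·5 + 4 (b=5); 5→6: 4·6 + 4 = 28; 28−1 = 27

4·5 + 4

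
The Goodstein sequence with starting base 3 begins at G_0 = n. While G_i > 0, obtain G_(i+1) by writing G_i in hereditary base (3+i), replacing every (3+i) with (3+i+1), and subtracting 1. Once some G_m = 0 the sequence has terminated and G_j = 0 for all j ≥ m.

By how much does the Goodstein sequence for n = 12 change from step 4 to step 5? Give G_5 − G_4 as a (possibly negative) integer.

14

base 3: 12 = 3^2 + 3; at 4: 4^2 + 4 = 20; next = 19
base 4: 19 = 4^2 + 3; at 5: 5^2 + 3 = 28; next = 27
base 5: 27 = 5^2 + 2; at 6: 6^2 + 2 = 38; next = 37
base 6: 37 = 6^2 + 1; at 7: 7^2 + 1 = 50; next = 49
base 7: 49 = 7^2; at 8: 8^2 = 64; next = 63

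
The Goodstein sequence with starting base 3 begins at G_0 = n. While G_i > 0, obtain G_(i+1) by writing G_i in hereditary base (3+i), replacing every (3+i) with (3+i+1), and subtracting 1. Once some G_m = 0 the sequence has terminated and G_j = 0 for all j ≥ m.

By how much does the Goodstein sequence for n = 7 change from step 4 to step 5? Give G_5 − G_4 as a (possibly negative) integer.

0

7 —HB3→ 2·3 + 1 —bump→ 2·4 + 1 = 9 —(−1)→ 8
8 —HB4→ 2·4 —bump→ 2·5 = 10 —(−1)→ 9
9 —HB5→ 5 + 4 —bump→ 6 + 4 = 10 —(−1)→ 9
9 —HB6→ 6 + 3 —bump→ 7 + 3 = 10 —(−1)→ 9
9 —HB7→ 7 + 2 —bump→ 8 + 2 = 10 —(−1)→ 9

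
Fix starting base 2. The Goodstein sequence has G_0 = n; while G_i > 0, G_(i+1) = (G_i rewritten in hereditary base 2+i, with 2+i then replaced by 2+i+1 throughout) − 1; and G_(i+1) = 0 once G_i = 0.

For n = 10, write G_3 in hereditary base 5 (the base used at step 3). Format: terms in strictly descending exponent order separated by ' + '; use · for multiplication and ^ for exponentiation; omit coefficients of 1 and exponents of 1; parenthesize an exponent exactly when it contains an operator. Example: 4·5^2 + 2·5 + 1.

5^(5 + 1)

i=0: 10 = 2^(2 + 1) + 2 (b=2); 2→3: 3^(3 + 1) + 3 = 84; 84−1 = 83
i=1: 83 = 3^(3 + 1) + 2 (b=3); 3→4: 4^(4 + 1) + 2 = 1026; 1026−1 = 1025
i=2: 1025 = 4^(4 + 1) + 1 (b=4); 4→5: 5^(5 + 1) + 1 = 15626; 15626−1 = 15625
i=3: 15625 = 5^(5 + 1) (b=5); 5→6: 6^(6 + 1) = 279936; 279936−1 = 279935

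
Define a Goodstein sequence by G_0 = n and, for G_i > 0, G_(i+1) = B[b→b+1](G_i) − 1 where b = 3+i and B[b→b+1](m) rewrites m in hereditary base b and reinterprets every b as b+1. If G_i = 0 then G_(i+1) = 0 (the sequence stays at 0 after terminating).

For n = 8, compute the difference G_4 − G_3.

0

G_0 = 8. HB_3(8) = 2·3 + 2. Bump = 10. G_1 = 9.
G_1 = 9. HB_4(9) = 2·4 + 1. Bump = 11. G_2 = 10.
G_2 = 10. HB_5(10) = 2·5. Bump = 12. G_3 = 11.
G_3 = 11. HB_6(11) = 6 + 5. Bump = 12. G_4 = 11.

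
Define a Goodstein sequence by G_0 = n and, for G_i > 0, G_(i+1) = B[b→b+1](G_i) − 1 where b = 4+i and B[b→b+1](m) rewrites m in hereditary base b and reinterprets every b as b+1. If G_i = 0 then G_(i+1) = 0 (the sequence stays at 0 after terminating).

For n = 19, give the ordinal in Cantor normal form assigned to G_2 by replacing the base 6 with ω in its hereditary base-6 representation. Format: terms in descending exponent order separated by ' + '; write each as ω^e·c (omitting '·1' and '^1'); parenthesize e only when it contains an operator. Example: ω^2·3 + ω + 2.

ω^2 + 1

base 4: 19 = 4^2 + 3; at 5: 5^2 + 3 = 28; next = 27
base 5: 27 = 5^2 + 2; at 6: 6^2 + 2 = 38; next = 37
base 6: 37 = 6^2 + 1; at 7: 7^2 + 1 = 50; next = 49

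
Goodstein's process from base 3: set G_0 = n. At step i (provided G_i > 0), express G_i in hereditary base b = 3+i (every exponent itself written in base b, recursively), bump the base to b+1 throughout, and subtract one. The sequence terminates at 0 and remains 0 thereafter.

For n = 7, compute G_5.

G_0=7  [base 3] 2·3 + 1  →[3↦4]→  2·4 + 1 = 9  −1 ⇒ G_1=8
G_1=8  [base 4] 2·4  →[4↦5]→  2·5 = 10  −1 ⇒ G_2=9
G_2=9  [base 5] 5 + 4  →[5↦6]→  6 + 4 = 10  −1 ⇒ G_3=9
G_3=9  [base 6] 6 + 3  →[6↦7]→  7 + 3 = 10  −1 ⇒ G_4=9
G_4=9  [base 7] 7 + 2  →[7↦8]→  8 + 2 = 10  −1 ⇒ G_5=9

9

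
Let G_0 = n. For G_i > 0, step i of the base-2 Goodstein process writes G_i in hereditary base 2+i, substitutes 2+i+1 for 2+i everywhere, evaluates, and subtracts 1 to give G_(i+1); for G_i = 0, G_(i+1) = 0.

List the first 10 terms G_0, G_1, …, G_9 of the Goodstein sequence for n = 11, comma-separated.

step 0: 11 = 2^(2 + 1) + 2 + 1; sub 3 for 2: 3^(3 + 1) + 3 + 1; = 85; G_1 = 85−1 = 84
step 1: 84 = 3^(3 + 1) + 3; sub 4 for 3: 4^(4 + 1) + 4; = 1028; G_2 = 1028−1 = 1027
step 2: 1027 = 4^(4 + 1) + 3; sub 5 for 4: 5^(5 + 1) + 3; = 15628; G_3 = 15628−1 = 15627
step 3: 15627 = 5^(5 + 1) + 2; sub 6 for 5: 6^(6 + 1) + 2; = 279938; G_4 = 279938−1 = 279937
step 4: 279937 = 6^(6 + 1) + 1; sub 7 for 6: 7^(7 + 1) + 1; = 5764802; G_5 = 5764802−1 = 5764801
step 5: 5764801 = 7^(7 + 1); sub 8 for 7: 8^(8 + 1); = 134217728; G_6 = 134217728−1 = 134217727
step 6: 134217727 = 7·8^8 + 7·8^7 + 7·8^6 + 7·8^5 + 7·8^4 + 7·8^3 + 7·8^2 + 7·8 + 7; sub 9 for 8: 7·9^9 + 7·9^7 + 7·9^6 + 7·9^5 + 7·9^4 + 7·9^3 + 7·9^2 + 7·9 + 7; = 2749609303; G_7 = 2749609303−1 = 2749609302
step 7: 2749609302 = 7·9^9 + 7·9^7 + 7·9^6 + 7·9^5 + 7·9^4 + 7·9^3 + 7·9^2 + 7·9 + 6; sub 10 for 9: 7·10^10 + 7·10^7 + 7·10^6 + 7·10^5 + 7·10^4 + 7·10^3 + 7·10^2 + 7·10 + 6; = 70077777776; G_8 = 70077777776−1 = 70077777775
step 8: 70077777775 = 7·10^10 + 7·10^7 + 7·10^6 + 7·10^5 + 7·10^4 + 7·10^3 + 7·10^2 + 7·10 + 5; sub 11 for 10: 7·11^11 + 7·11^7 + 7·11^6 + 7·11^5 + 7·11^4 + 7·11^3 + 7·11^2 + 7·11 + 5; = 1997331745491; G_9 = 1997331745491−1 = 1997331745490

11, 84, 1027, 15627, 279937, 5764801, 134217727, 2749609302, 70077777775, 1997331745490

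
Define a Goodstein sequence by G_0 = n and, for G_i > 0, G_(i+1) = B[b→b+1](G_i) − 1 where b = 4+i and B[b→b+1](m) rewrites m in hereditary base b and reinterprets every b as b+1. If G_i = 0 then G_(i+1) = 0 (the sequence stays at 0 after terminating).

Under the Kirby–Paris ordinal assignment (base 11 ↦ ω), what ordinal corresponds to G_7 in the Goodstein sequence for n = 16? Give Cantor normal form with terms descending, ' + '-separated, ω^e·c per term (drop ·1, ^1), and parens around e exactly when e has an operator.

base 4: 16 = 4^2; at 5: 5^2 = 25; next = 24
base 5: 24 = 4·5 + 4; at 6: 4·6 + 4 = 28; next = 27
base 6: 27 = 4·6 + 3; at 7: 4·7 + 3 = 31; next = 30
base 7: 30 = 4·7 + 2; at 8: 4·8 + 2 = 34; next = 33
base 8: 33 = 4·8 + 1; at 9: 4·9 + 1 = 37; next = 36
base 9: 36 = 4·9; at 10: 4·10 = 40; next = 39
base 10: 39 = 3·10 + 9; at 11: 3·11 + 9 = 42; next = 41
base 11: 41 = 3·11 + 8; at 12: 3·12 + 8 = 44; next = 43

ω·3 + 8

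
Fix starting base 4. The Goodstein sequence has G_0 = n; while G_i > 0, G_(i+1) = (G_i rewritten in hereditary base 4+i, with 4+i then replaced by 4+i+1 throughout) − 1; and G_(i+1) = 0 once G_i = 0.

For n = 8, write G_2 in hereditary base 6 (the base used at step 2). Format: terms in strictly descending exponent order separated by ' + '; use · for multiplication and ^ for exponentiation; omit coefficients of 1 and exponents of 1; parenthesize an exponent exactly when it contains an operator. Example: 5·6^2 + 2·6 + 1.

6 + 3

8 —HB4→ 2·4 —bump→ 2·5 = 10 —(−1)→ 9
9 —HB5→ 5 + 4 —bump→ 6 + 4 = 10 —(−1)→ 9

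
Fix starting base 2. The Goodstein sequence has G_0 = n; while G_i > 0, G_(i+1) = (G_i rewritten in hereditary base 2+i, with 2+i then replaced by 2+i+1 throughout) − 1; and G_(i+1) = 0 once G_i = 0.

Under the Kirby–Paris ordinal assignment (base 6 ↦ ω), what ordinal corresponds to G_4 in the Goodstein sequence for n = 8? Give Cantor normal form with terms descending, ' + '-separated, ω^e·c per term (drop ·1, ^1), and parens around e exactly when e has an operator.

step 0: 8 = 2^(2 + 1); sub 3 for 2: 3^(3 + 1); = 81; G_1 = 81−1 = 80
step 1: 80 = 2·3^3 + 2·3^2 + 2·3 + 2; sub 4 for 3: 2·4^4 + 2·4^2 + 2·4 + 2; = 554; G_2 = 554−1 = 553
step 2: 553 = 2·4^4 + 2·4^2 + 2·4 + 1; sub 5 for 4: 2·5^5 + 2·5^2 + 2·5 + 1; = 6311; G_3 = 6311−1 = 6310
step 3: 6310 = 2·5^5 + 2·5^2 + 2·5; sub 6 for 5: 2·6^6 + 2·6^2 + 2·6; = 93396; G_4 = 93396−1 = 93395
step 4: 93395 = 2·6^6 + 2·6^2 + 6 + 5; sub 7 for 6: 2·7^7 + 2·7^2 + 7 + 5; = 1647196; G_5 = 1647196−1 = 1647195

ω^ω·2 + ω^2·2 + ω + 5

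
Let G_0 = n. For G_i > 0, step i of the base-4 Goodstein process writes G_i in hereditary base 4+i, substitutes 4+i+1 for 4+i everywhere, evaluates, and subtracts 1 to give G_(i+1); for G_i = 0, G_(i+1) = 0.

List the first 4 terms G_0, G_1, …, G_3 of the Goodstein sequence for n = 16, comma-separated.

16, 24, 27, 30

base 4: 16 = 4^2; at 5: 5^2 = 25; next = 24
base 5: 24 = 4·5 + 4; at 6: 4·6 + 4 = 28; next = 27
base 6: 27 = 4·6 + 3; at 7: 4·7 + 3 = 31; next = 30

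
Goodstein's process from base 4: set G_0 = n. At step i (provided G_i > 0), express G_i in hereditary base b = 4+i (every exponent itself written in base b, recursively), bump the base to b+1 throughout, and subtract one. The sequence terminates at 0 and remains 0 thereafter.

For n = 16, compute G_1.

[0] 16 ≡ 4^2 (base 4). Lift 5: 25. −1: 24.
[1] 24 ≡ 4·5 + 4 (base 5). Lift 6: 28. −1: 27.

24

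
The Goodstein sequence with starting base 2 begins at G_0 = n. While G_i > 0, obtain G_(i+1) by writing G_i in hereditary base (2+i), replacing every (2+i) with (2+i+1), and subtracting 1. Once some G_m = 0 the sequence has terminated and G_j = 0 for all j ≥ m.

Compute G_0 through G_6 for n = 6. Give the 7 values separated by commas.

[0] 6 ≡ 2^2 + 2 (base 2). Lift 3: 30. −1: 29.
[1] 29 ≡ 3^3 + 2 (base 3). Lift 4: 258. −1: 257.
[2] 257 ≡ 4^4 + 1 (base 4). Lift 5: 3126. −1: 3125.
[3] 3125 ≡ 5^5 (base 5). Lift 6: 46656. −1: 46655.
[4] 46655 ≡ 5·6^5 + 5·6^4 + 5·6^3 + 5·6^2 + 5·6 + 5 (base 6). Lift 7: 98040. −1: 98039.
[5] 98039 ≡ 5·7^5 + 5·7^4 + 5·7^3 + 5·7^2 + 5·7 + 4 (base 7). Lift 8: 187244. −1: 187243.

6, 29, 257, 3125, 46655, 98039, 187243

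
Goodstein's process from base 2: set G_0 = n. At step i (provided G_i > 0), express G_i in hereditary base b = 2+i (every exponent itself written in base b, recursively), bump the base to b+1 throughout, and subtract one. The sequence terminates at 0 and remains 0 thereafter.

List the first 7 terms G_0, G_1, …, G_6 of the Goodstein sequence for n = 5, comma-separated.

5, 27, 255, 467, 775, 1197, 1751

G_0=5  [base 2] 2^2 + 1  →[2↦3]→  3^3 + 1 = 28  −1 ⇒ G_1=27
G_1=27  [base 3] 3^3  →[3↦4]→  4^4 = 256  −1 ⇒ G_2=255
G_2=255  [base 4] 3·4^3 + 3·4^2 + 3·4 + 3  →[4↦5]→  3·5^3 + 3·5^2 + 3·5 + 3 = 468  −1 ⇒ G_3=467
G_3=467  [base 5] 3·5^3 + 3·5^2 + 3·5 + 2  →[5↦6]→  3·6^3 + 3·6^2 + 3·6 + 2 = 776  −1 ⇒ G_4=775
G_4=775  [base 6] 3·6^3 + 3·6^2 + 3·6 + 1  →[6↦7]→  3·7^3 + 3·7^2 + 3·7 + 1 = 1198  −1 ⇒ G_5=1197
G_5=1197  [base 7] 3·7^3 + 3·7^2 + 3·7  →[7↦8]→  3·8^3 + 3·8^2 + 3·8 = 1752  −1 ⇒ G_6=1751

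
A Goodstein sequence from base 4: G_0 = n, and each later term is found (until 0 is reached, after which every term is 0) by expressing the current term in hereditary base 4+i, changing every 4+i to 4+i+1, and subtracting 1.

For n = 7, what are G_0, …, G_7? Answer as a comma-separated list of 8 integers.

step 0: 7 = 4 + 3; sub 5 for 4: 5 + 3; = 8; G_1 = 8−1 = 7
step 1: 7 = 5 + 2; sub 6 for 5: 6 + 2; = 8; G_2 = 8−1 = 7
step 2: 7 = 6 + 1; sub 7 for 6: 7 + 1; = 8; G_3 = 8−1 = 7
step 3: 7 = 7; sub 8 for 7: 8; = 8; G_4 = 8−1 = 7
step 4: 7 = 7; sub 9 for 8: 7; = 7; G_5 = 7−1 = 6
step 5: 6 = 6; sub 10 for 9: 6; = 6; G_6 = 6−1 = 5
step 6: 5 = 5; sub 11 for 10: 5; = 5; G_7 = 5−1 = 4

7, 7, 7, 7, 7, 6, 5, 4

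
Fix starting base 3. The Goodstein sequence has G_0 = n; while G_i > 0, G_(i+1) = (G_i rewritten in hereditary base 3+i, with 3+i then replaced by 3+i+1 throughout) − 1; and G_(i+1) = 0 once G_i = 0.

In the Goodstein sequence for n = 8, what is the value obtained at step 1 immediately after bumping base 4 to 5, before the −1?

11

G_0=8  [base 3] 2·3 + 2  →[3↦4]→  2·4 + 2 = 10  −1 ⇒ G_1=9
G_1=9  [base 4] 2·4 + 1  →[4↦5]→  2·5 + 1 = 11  −1 ⇒ G_2=10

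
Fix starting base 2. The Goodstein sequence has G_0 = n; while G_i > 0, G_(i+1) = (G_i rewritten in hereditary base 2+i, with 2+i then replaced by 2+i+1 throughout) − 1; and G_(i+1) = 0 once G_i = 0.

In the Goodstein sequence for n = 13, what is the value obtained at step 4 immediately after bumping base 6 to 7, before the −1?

[0] 13 ≡ 2^(2 + 1) + 2^2 + 1 (base 2). Lift 3: 109. −1: 108.
[1] 108 ≡ 3^(3 + 1) + 3^3 (base 3). Lift 4: 1280. −1: 1279.
[2] 1279 ≡ 4^(4 + 1) + 3·4^3 + 3·4^2 + 3·4 + 3 (base 4). Lift 5: 16093. −1: 16092.
[3] 16092 ≡ 5^(5 + 1) + 3·5^3 + 3·5^2 + 3·5 + 2 (base 5). Lift 6: 280712. −1: 280711.
[4] 280711 ≡ 6^(6 + 1) + 3·6^3 + 3·6^2 + 3·6 + 1 (base 6). Lift 7: 5765999. −1: 5765998.

5765999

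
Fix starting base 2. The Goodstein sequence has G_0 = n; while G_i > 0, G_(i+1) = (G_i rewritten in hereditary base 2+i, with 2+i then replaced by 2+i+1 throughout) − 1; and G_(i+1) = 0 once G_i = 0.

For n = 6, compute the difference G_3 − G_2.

6 —HB2→ 2^2 + 2 —bump→ 3^3 + 3 = 30 —(−1)→ 29
29 —HB3→ 3^3 + 2 —bump→ 4^4 + 2 = 258 —(−1)→ 257
257 —HB4→ 4^4 + 1 —bump→ 5^5 + 1 = 3126 —(−1)→ 3125

2868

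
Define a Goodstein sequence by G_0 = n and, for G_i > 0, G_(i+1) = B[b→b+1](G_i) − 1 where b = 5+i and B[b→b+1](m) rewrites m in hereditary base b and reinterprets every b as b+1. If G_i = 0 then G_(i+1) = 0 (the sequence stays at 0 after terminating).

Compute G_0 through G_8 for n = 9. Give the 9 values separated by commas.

G_0=9  [base 5] 5 + 4  →[5↦6]→  6 + 4 = 10  −1 ⇒ G_1=9
G_1=9  [base 6] 6 + 3  →[6↦7]→  7 + 3 = 10  −1 ⇒ G_2=9
G_2=9  [base 7] 7 + 2  →[7↦8]→  8 + 2 = 10  −1 ⇒ G_3=9
G_3=9  [base 8] 8 + 1  →[8↦9]→  9 + 1 = 10  −1 ⇒ G_4=9
G_4=9  [base 9] 9  →[9↦10]→  10 = 10  −1 ⇒ G_5=9
G_5=9  [base 10] 9  →[10↦11]→  9 = 9  −1 ⇒ G_6=8
G_6=8  [base 11] 8  →[11↦12]→  8 = 8  −1 ⇒ G_7=7
G_7=7  [base 12] 7  →[12↦13]→  7 = 7  −1 ⇒ G_8=6

9, 9, 9, 9, 9, 9, 8, 7, 6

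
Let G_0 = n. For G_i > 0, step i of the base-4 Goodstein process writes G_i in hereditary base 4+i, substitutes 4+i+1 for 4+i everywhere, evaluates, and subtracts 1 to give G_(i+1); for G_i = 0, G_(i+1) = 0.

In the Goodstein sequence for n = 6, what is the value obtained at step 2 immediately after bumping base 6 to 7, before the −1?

G_0=6  [base 4] 4 + 2  →[4↦5]→  5 + 2 = 7  −1 ⇒ G_1=6
G_1=6  [base 5] 5 + 1  →[5↦6]→  6 + 1 = 7  −1 ⇒ G_2=6

7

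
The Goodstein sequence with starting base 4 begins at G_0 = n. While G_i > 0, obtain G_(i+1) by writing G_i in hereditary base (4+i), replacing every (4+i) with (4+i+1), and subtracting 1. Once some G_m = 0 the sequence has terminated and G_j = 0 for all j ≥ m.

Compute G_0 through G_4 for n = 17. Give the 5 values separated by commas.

[0] 17 ≡ 4^2 + 1 (base 4). Lift 5: 26. −1: 25.
[1] 25 ≡ 5^2 (base 5). Lift 6: 36. −1: 35.
[2] 35 ≡ 5·6 + 5 (base 6). Lift 7: 40. −1: 39.
[3] 39 ≡ 5·7 + 4 (base 7). Lift 8: 44. −1: 43.

17, 25, 35, 39, 43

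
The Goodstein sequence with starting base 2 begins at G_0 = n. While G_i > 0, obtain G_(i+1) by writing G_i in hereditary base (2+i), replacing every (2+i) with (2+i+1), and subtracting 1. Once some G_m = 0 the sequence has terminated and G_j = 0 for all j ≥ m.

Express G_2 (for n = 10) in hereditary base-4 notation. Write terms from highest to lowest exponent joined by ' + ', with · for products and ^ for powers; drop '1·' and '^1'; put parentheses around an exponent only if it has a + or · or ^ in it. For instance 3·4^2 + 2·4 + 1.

4^(4 + 1) + 1

[0] 10 ≡ 2^(2 + 1) + 2 (base 2). Lift 3: 84. −1: 83.
[1] 83 ≡ 3^(3 + 1) + 2 (base 3). Lift 4: 1026. −1: 1025.
[2] 1025 ≡ 4^(4 + 1) + 1 (base 4). Lift 5: 15626. −1: 15625.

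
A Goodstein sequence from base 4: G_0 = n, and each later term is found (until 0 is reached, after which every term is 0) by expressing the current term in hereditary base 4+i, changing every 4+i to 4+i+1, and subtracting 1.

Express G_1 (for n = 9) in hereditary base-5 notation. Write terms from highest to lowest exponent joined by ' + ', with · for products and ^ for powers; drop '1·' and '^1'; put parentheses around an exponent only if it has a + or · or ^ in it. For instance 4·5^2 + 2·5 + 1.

2·5

9 —HB4→ 2·4 + 1 —bump→ 2·5 + 1 = 11 —(−1)→ 10
10 —HB5→ 2·5 —bump→ 2·6 = 12 —(−1)→ 11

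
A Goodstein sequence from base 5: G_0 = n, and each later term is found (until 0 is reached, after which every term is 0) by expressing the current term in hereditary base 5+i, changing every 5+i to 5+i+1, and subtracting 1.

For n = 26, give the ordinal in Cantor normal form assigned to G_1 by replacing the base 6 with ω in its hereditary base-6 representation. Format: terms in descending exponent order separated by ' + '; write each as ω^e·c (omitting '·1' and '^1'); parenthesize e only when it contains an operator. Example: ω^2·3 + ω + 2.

G_0=26  [base 5] 5^2 + 1  →[5↦6]→  6^2 + 1 = 37  −1 ⇒ G_1=36
G_1=36  [base 6] 6^2  →[6↦7]→  7^2 = 49  −1 ⇒ G_2=48

ω^2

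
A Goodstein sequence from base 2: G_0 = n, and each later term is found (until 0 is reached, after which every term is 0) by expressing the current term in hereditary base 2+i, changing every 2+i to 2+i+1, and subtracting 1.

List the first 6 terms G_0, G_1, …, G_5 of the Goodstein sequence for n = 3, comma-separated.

3, 3, 3, 2, 1, 0

3 —HB2→ 2 + 1 —bump→ 3 + 1 = 4 —(−1)→ 3
3 —HB3→ 3 —bump→ 4 = 4 —(−1)→ 3
3 —HB4→ 3 —bump→ 3 = 3 —(−1)→ 2
2 —HB5→ 2 —bump→ 2 = 2 —(−1)→ 1
1 —HB6→ 1 —bump→ 1 = 1 —(−1)→ 0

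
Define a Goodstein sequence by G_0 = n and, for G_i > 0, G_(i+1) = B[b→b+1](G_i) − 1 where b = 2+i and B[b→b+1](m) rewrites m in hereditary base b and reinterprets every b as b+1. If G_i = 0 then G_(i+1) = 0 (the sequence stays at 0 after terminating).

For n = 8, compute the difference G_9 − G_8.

base 2: 8 = 2^(2 + 1); at 3: 3^(3 + 1) = 81; next = 80
base 3: 80 = 2·3^3 + 2·3^2 + 2·3 + 2; at 4: 2·4^4 + 2·4^2 + 2·4 + 2 = 554; next = 553
base 4: 553 = 2·4^4 + 2·4^2 + 2·4 + 1; at 5: 2·5^5 + 2·5^2 + 2·5 + 1 = 6311; next = 6310
base 5: 6310 = 2·5^5 + 2·5^2 + 2·5; at 6: 2·6^6 + 2·6^2 + 2·6 = 93396; next = 93395
base 6: 93395 = 2·6^6 + 2·6^2 + 6 + 5; at 7: 2·7^7 + 2·7^2 + 7 + 5 = 1647196; next = 1647195
base 7: 1647195 = 2·7^7 + 2·7^2 + 7 + 4; at 8: 2·8^8 + 2·8^2 + 8 + 4 = 33554572; next = 33554571
base 8: 33554571 = 2·8^8 + 2·8^2 + 8 + 3; at 9: 2·9^9 + 2·9^2 + 9 + 3 = 774841152; next = 774841151
base 9: 774841151 = 2·9^9 + 2·9^2 + 9 + 2; at 10: 2·10^10 + 2·10^2 + 10 + 2 = 20000000212; next = 20000000211
base 10: 20000000211 = 2·10^10 + 2·10^2 + 10 + 1; at 11: 2·11^11 + 2·11^2 + 11 + 1 = 570623341476; next = 570623341475

550623341264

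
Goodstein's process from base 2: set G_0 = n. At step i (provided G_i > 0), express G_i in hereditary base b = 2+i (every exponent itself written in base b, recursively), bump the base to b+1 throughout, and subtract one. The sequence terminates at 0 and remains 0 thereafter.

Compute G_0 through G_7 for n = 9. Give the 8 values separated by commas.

base 2: 9 = 2^(2 + 1) + 1; at 3: 3^(3 + 1) + 1 = 82; next = 81
base 3: 81 = 3^(3 + 1); at 4: 4^(4 + 1) = 1024; next = 1023
base 4: 1023 = 3·4^4 + 3·4^3 + 3·4^2 + 3·4 + 3; at 5: 3·5^5 + 3·5^3 + 3·5^2 + 3·5 + 3 = 9843; next = 9842
base 5: 9842 = 3·5^5 + 3·5^3 + 3·5^2 + 3·5 + 2; at 6: 3·6^6 + 3·6^3 + 3·6^2 + 3·6 + 2 = 140744; next = 140743
base 6: 140743 = 3·6^6 + 3·6^3 + 3·6^2 + 3·6 + 1; at 7: 3·7^7 + 3·7^3 + 3·7^2 + 3·7 + 1 = 2471827; next = 2471826
base 7: 2471826 = 3·7^7 + 3·7^3 + 3·7^2 + 3·7; at 8: 3·8^8 + 3·8^3 + 3·8^2 + 3·8 = 50333400; next = 50333399
base 8: 50333399 = 3·8^8 + 3·8^3 + 3·8^2 + 2·8 + 7; at 9: 3·9^9 + 3·9^3 + 3·9^2 + 2·9 + 7 = 1162263922; next = 1162263921

9, 81, 1023, 9842, 140743, 2471826, 50333399, 1162263921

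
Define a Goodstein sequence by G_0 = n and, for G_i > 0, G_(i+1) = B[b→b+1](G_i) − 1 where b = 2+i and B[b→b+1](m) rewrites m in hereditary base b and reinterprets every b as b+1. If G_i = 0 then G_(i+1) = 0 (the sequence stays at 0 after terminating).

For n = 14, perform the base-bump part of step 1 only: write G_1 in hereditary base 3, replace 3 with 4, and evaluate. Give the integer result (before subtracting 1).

step 0: 14 = 2^(2 + 1) + 2^2 + 2; sub 3 for 2: 3^(3 + 1) + 3^3 + 3; = 111; G_1 = 111−1 = 110
step 1: 110 = 3^(3 + 1) + 3^3 + 2; sub 4 for 3: 4^(4 + 1) + 4^4 + 2; = 1282; G_2 = 1282−1 = 1281

1282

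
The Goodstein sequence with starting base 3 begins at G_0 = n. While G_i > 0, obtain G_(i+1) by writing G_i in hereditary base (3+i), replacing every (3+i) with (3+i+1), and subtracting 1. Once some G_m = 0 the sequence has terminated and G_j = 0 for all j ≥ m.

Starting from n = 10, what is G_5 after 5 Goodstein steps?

G_0 = 10. HB_3(10) = 3^2 + 1. Bump = 17. G_1 = 16.
G_1 = 16. HB_4(16) = 4^2. Bump = 25. G_2 = 24.
G_2 = 24. HB_5(24) = 4·5 + 4. Bump = 28. G_3 = 27.
G_3 = 27. HB_6(27) = 4·6 + 3. Bump = 31. G_4 = 30.
G_4 = 30. HB_7(30) = 4·7 + 2. Bump = 34. G_5 = 33.
G_5 = 33. HB_8(33) = 4·8 + 1. Bump = 37. G_6 = 36.

33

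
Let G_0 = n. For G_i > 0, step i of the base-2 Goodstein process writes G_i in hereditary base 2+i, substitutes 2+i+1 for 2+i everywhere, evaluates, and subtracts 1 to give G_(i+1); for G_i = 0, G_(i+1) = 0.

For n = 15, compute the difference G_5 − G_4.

6261751

15 —HB2→ 2^(2 + 1) + 2^2 + 2 + 1 —bump→ 3^(3 + 1) + 3^3 + 3 + 1 = 112 —(−1)→ 111
111 —HB3→ 3^(3 + 1) + 3^3 + 3 —bump→ 4^(4 + 1) + 4^4 + 4 = 1284 —(−1)→ 1283
1283 —HB4→ 4^(4 + 1) + 4^4 + 3 —bump→ 5^(5 + 1) + 5^5 + 3 = 18753 —(−1)→ 18752
18752 —HB5→ 5^(5 + 1) + 5^5 + 2 —bump→ 6^(6 + 1) + 6^6 + 2 = 326594 —(−1)→ 326593
326593 —HB6→ 6^(6 + 1) + 6^6 + 1 —bump→ 7^(7 + 1) + 7^7 + 1 = 6588345 —(−1)→ 6588344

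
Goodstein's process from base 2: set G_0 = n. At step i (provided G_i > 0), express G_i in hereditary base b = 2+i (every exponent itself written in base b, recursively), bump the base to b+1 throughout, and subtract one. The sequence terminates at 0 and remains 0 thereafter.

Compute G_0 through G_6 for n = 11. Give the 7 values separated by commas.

11, 84, 1027, 15627, 279937, 5764801, 134217727

G_0=11  [base 2] 2^(2 + 1) + 2 + 1  →[2↦3]→  3^(3 + 1) + 3 + 1 = 85  −1 ⇒ G_1=84
G_1=84  [base 3] 3^(3 + 1) + 3  →[3↦4]→  4^(4 + 1) + 4 = 1028  −1 ⇒ G_2=1027
G_2=1027  [base 4] 4^(4 + 1) + 3  →[4↦5]→  5^(5 + 1) + 3 = 15628  −1 ⇒ G_3=15627
G_3=15627  [base 5] 5^(5 + 1) + 2  →[5↦6]→  6^(6 + 1) + 2 = 279938  −1 ⇒ G_4=279937
G_4=279937  [base 6] 6^(6 + 1) + 1  →[6↦7]→  7^(7 + 1) + 1 = 5764802  −1 ⇒ G_5=5764801
G_5=5764801  [base 7] 7^(7 + 1)  →[7↦8]→  8^(8 + 1) = 134217728  −1 ⇒ G_6=134217727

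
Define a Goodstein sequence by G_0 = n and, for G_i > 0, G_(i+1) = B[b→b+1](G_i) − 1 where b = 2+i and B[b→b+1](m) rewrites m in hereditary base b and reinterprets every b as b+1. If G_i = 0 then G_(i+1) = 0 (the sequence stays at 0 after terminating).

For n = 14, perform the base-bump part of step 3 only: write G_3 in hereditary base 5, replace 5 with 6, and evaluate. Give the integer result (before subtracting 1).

326592

G_0 = 14. HB_2(14) = 2^(2 + 1) + 2^2 + 2. Bump = 111. G_1 = 110.
G_1 = 110. HB_3(110) = 3^(3 + 1) + 3^3 + 2. Bump = 1282. G_2 = 1281.
G_2 = 1281. HB_4(1281) = 4^(4 + 1) + 4^4 + 1. Bump = 18751. G_3 = 18750.
G_3 = 18750. HB_5(18750) = 5^(5 + 1) + 5^5. Bump = 326592. G_4 = 326591.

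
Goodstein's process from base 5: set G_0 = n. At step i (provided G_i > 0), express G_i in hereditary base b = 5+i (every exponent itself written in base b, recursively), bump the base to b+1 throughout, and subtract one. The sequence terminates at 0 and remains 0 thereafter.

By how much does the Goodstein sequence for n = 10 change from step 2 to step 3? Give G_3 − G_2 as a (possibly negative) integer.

0

step 0: 10 = 2·5; sub 6 for 5: 2·6; = 12; G_1 = 12−1 = 11
step 1: 11 = 6 + 5; sub 7 for 6: 7 + 5; = 12; G_2 = 12−1 = 11
step 2: 11 = 7 + 4; sub 8 for 7: 8 + 4; = 12; G_3 = 12−1 = 11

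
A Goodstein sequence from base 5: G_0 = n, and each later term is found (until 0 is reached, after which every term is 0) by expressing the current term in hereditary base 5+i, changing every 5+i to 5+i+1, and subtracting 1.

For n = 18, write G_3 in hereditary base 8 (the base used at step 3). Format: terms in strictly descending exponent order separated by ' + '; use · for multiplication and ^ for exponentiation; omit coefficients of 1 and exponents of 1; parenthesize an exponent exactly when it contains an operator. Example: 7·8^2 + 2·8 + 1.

3·8

i=0: 18 = 3·5 + 3 (b=5); 5→6: 3·6 + 3 = 21; 21−1 = 20
i=1: 20 = 3·6 + 2 (b=6); 6→7: 3·7 + 2 = 23; 23−1 = 22
i=2: 22 = 3·7 + 1 (b=7); 7→8: 3·8 + 1 = 25; 25−1 = 24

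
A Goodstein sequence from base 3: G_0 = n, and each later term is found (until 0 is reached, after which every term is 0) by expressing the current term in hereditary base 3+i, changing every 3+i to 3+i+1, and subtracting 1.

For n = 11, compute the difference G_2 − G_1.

step 0: 11 = 3^2 + 2; sub 4 for 3: 4^2 + 2; = 18; G_1 = 18−1 = 17
step 1: 17 = 4^2 + 1; sub 5 for 4: 5^2 + 1; = 26; G_2 = 26−1 = 25

8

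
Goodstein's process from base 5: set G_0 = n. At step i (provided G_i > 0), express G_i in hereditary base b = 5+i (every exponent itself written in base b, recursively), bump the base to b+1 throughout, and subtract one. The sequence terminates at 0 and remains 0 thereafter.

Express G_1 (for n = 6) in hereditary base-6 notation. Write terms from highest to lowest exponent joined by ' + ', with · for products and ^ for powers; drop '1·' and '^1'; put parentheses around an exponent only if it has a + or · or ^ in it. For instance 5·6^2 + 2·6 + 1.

6

step 0: 6 = 5 + 1; sub 6 for 5: 6 + 1; = 7; G_1 = 7−1 = 6
step 1: 6 = 6; sub 7 for 6: 7; = 7; G_2 = 7−1 = 6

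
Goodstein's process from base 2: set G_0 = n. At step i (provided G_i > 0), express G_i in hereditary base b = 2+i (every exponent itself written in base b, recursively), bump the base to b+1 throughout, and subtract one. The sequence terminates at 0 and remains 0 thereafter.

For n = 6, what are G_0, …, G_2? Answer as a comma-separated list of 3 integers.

[0] 6 ≡ 2^2 + 2 (base 2). Lift 3: 30. −1: 29.
[1] 29 ≡ 3^3 + 2 (base 3). Lift 4: 258. −1: 257.

6, 29, 257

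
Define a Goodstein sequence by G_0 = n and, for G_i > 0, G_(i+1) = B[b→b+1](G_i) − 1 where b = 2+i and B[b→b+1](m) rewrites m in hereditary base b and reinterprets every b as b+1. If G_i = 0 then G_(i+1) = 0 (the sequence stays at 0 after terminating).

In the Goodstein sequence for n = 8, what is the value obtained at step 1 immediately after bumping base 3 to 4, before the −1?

554

[0] 8 ≡ 2^(2 + 1) (base 2). Lift 3: 81. −1: 80.
[1] 80 ≡ 2·3^3 + 2·3^2 + 2·3 + 2 (base 3). Lift 4: 554. −1: 553.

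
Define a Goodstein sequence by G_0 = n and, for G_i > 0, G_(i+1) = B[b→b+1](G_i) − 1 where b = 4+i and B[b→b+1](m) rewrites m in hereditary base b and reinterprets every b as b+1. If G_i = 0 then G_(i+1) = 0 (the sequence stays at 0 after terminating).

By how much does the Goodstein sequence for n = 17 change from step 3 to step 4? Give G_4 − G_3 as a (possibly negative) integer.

base 4: 17 = 4^2 + 1; at 5: 5^2 + 1 = 26; next = 25
base 5: 25 = 5^2; at 6: 6^2 = 36; next = 35
base 6: 35 = 5·6 + 5; at 7: 5·7 + 5 = 40; next = 39
base 7: 39 = 5·7 + 4; at 8: 5·8 + 4 = 44; next = 43

4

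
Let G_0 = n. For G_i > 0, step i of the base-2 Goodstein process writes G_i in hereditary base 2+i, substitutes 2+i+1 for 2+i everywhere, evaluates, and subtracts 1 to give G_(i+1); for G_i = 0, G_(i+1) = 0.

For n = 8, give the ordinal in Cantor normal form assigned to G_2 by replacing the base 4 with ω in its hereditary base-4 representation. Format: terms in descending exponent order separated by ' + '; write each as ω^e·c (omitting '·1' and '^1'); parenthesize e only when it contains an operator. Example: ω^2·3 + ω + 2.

[0] 8 ≡ 2^(2 + 1) (base 2). Lift 3: 81. −1: 80.
[1] 80 ≡ 2·3^3 + 2·3^2 + 2·3 + 2 (base 3). Lift 4: 554. −1: 553.
[2] 553 ≡ 2·4^4 + 2·4^2 + 2·4 + 1 (base 4). Lift 5: 6311. −1: 6310.

ω^ω·2 + ω^2·2 + ω·2 + 1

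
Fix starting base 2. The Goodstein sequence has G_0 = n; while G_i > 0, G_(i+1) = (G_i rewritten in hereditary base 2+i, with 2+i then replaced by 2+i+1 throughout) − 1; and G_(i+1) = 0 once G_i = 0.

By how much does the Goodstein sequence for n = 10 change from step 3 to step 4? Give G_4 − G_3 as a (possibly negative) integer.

step 0: 10 = 2^(2 + 1) + 2; sub 3 for 2: 3^(3 + 1) + 3; = 84; G_1 = 84−1 = 83
step 1: 83 = 3^(3 + 1) + 2; sub 4 for 3: 4^(4 + 1) + 2; = 1026; G_2 = 1026−1 = 1025
step 2: 1025 = 4^(4 + 1) + 1; sub 5 for 4: 5^(5 + 1) + 1; = 15626; G_3 = 15626−1 = 15625
step 3: 15625 = 5^(5 + 1); sub 6 for 5: 6^(6 + 1); = 279936; G_4 = 279936−1 = 279935

264310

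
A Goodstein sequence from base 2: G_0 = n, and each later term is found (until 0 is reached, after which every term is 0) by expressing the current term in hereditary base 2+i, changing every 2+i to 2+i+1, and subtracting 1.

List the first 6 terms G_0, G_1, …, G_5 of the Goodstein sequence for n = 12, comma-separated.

12, 107, 1065, 15685, 280019, 5764910

G_0=12  [base 2] 2^(2 + 1) + 2^2  →[2↦3]→  3^(3 + 1) + 3^3 = 108  −1 ⇒ G_1=107
G_1=107  [base 3] 3^(3 + 1) + 2·3^2 + 2·3 + 2  →[3↦4]→  4^(4 + 1) + 2·4^2 + 2·4 + 2 = 1066  −1 ⇒ G_2=1065
G_2=1065  [base 4] 4^(4 + 1) + 2·4^2 + 2·4 + 1  →[4↦5]→  5^(5 + 1) + 2·5^2 + 2·5 + 1 = 15686  −1 ⇒ G_3=15685
G_3=15685  [base 5] 5^(5 + 1) + 2·5^2 + 2·5  →[5↦6]→  6^(6 + 1) + 2·6^2 + 2·6 = 280020  −1 ⇒ G_4=280019
G_4=280019  [base 6] 6^(6 + 1) + 2·6^2 + 6 + 5  →[6↦7]→  7^(7 + 1) + 2·7^2 + 7 + 5 = 5764911  −1 ⇒ G_5=5764910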